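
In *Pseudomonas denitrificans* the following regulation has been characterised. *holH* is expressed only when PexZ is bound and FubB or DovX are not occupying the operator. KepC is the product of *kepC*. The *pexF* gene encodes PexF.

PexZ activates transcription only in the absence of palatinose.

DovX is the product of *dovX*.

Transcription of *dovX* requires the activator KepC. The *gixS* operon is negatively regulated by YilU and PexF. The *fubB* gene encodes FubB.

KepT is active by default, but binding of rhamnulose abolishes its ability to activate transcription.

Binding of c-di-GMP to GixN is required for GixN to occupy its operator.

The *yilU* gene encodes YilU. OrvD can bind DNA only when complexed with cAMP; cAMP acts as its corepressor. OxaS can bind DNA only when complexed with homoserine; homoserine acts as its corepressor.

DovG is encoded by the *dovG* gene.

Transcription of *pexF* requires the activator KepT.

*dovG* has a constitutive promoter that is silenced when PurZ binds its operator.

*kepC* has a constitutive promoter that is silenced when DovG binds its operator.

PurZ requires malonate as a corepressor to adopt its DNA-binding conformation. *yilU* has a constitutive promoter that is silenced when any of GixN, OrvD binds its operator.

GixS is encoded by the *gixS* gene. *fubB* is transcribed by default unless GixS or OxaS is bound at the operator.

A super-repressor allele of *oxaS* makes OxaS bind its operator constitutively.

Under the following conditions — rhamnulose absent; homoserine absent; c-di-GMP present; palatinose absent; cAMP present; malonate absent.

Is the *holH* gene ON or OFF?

ON

Palatinose is absent, so PexZ is active.
c-di-GMP is present, so GixN is active.
cAMP is present, so OrvD is active.
With repressor GixN bound, *yilU* is not transcribed.
So YilU is not produced.
Rhamnulose is absent, so KepT is active.
No repressor is bound and KepT is active, so *pexF* is transcribed.
So PexF is produced and active.
With repressor PexF bound, *gixS* is not transcribed.
So GixS is not produced.
OxaS is constitutively active in this strain.
With repressor OxaS bound, *fubB* is not transcribed.
So FubB is not produced.
Malonate is absent, so PurZ is inactive.
With no repressor bound, *dovG* is transcribed.
So DovG is produced and active.
With repressor DovG bound, *kepC* is not transcribed.
So KepC is not produced.
Required activator KepC is absent, so *dovX* is not transcribed.
So DovX is not produced.
No repressor is bound and PexZ is active, so *holH* is transcribed.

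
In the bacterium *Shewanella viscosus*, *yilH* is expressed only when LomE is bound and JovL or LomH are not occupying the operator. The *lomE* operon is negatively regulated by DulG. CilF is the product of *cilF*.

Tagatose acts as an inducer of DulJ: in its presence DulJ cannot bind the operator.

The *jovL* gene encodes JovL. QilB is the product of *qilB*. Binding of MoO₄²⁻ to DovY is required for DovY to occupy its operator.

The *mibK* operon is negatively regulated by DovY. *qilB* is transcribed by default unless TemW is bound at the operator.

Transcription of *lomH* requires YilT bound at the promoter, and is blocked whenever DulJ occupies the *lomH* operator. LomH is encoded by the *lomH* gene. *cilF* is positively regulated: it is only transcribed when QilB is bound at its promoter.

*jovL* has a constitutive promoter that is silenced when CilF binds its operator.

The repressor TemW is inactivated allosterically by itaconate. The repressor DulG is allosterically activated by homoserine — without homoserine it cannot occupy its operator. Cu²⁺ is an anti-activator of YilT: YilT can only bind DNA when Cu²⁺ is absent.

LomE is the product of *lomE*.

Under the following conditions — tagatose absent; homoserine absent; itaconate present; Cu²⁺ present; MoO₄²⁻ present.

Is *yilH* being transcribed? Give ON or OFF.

Homoserine is absent, so DulG is inactive.
With no repressor bound, *lomE* is transcribed.
So LomE is produced and active.
Itaconate is present, so TemW is inactive.
With no repressor bound, *qilB* is transcribed.
So QilB is produced and active.
No repressor is bound and QilB is active, so *cilF* is transcribed.
So CilF is produced and active.
With repressor CilF bound, *jovL* is not transcribed.
So JovL is not produced.
Tagatose is absent, so DulJ is active.
Cu²⁺ is present, so YilT is inactive.
With repressor DulJ bound, *lomH* is not transcribed.
So LomH is not produced.
No repressor is bound and LomE is active, so *yilH* is transcribed.

ON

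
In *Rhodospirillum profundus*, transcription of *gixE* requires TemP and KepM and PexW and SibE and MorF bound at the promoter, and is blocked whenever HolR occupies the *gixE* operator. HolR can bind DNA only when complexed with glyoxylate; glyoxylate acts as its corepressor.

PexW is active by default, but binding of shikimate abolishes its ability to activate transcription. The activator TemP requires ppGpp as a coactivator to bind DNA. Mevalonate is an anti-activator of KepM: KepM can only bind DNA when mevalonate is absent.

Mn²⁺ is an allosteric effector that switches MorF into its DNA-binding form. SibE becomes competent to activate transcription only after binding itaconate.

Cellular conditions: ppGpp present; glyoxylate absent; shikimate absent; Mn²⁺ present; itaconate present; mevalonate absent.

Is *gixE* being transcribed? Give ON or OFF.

ppGpp is present, so TemP is active.
Mevalonate is absent, so KepM is active.
Shikimate is absent, so PexW is active.
Glyoxylate is absent, so HolR is inactive.
Itaconate is present, so SibE is active.
Mn²⁺ is present, so MorF is active.
No repressor is bound and TemP and KepM and PexW and SibE and MorF are active, so *gixE* is transcribed.

ON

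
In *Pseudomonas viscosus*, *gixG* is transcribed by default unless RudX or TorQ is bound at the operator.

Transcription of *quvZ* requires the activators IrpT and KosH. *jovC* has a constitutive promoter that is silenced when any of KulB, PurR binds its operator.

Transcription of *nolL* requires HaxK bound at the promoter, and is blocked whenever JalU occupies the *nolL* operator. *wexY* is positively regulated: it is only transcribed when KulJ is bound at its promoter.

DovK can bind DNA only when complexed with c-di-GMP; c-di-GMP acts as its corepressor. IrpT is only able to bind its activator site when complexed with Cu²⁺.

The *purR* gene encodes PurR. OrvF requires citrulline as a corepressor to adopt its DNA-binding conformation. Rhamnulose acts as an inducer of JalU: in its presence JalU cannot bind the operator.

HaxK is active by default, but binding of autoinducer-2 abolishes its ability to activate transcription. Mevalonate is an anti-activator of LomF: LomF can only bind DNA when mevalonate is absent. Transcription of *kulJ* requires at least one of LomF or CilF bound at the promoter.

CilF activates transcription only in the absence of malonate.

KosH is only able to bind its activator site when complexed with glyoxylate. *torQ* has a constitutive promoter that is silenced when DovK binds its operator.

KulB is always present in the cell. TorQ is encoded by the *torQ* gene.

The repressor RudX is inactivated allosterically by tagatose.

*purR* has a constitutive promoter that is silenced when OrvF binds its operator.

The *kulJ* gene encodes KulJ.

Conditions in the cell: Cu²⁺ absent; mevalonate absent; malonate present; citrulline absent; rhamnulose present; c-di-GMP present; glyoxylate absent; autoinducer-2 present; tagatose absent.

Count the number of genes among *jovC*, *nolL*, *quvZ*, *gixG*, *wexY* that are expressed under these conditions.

1

KulB is produced constitutively and is active.
Citrulline is absent, so OrvF is inactive.
With no repressor bound, *purR* is transcribed.
So PurR is produced and active.
With repressor KulB bound, *jovC* is not transcribed.
→ *jovC* is OFF.
Autoinducer-2 is present, so HaxK is inactive.
Rhamnulose is present, so JalU is inactive.
Required activator HaxK is absent, so *nolL* is not transcribed.
→ *nolL* is OFF.
Cu²⁺ is absent, so IrpT is inactive.
Glyoxylate is absent, so KosH is inactive.
Required activator IrpT is absent, so *quvZ* is not transcribed.
→ *quvZ* is OFF.
Tagatose is absent, so RudX is active.
c-di-GMP is present, so DovK is active.
With repressor DovK bound, *torQ* is not transcribed.
So TorQ is not produced.
With repressor RudX bound, *gixG* is not transcribed.
→ *gixG* is OFF.
Mevalonate is absent, so LomF is active.
Malonate is present, so CilF is inactive.
Activator LomF is present, so *kulJ* is transcribed.
So KulJ is produced and active.
No repressor is bound and KulJ is active, so *wexY* is transcribed.
→ *wexY* is ON.
1 of the 5 genes is transcribed.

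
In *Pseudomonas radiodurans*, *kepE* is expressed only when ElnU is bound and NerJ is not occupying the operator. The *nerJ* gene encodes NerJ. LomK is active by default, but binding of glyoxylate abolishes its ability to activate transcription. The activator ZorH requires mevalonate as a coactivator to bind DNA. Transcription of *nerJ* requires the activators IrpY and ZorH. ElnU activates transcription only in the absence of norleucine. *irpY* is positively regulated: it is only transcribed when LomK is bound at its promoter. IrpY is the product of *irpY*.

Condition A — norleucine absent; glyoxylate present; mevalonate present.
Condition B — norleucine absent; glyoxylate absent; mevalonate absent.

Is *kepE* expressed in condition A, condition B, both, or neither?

Condition A:
Norleucine is absent, so ElnU is active.
Glyoxylate is present, so LomK is inactive.
Required activator LomK is absent, so *irpY* is not transcribed.
So IrpY is not produced.
Mevalonate is present, so ZorH is active.
Required activator IrpY is absent, so *nerJ* is not transcribed.
So NerJ is not produced.
No repressor is bound and ElnU is active, so *kepE* is transcribed.
→ *kepE* is ON in A.
Condition B:
Norleucine is absent, so ElnU is active.
Glyoxylate is absent, so LomK is active.
No repressor is bound and LomK is active, so *irpY* is transcribed.
So IrpY is produced and active.
Mevalonate is absent, so ZorH is inactive.
Required activator ZorH is absent, so *nerJ* is not transcribed.
So NerJ is not produced.
No repressor is bound and ElnU is active, so *kepE* is transcribed.
→ *kepE* is ON in B.

both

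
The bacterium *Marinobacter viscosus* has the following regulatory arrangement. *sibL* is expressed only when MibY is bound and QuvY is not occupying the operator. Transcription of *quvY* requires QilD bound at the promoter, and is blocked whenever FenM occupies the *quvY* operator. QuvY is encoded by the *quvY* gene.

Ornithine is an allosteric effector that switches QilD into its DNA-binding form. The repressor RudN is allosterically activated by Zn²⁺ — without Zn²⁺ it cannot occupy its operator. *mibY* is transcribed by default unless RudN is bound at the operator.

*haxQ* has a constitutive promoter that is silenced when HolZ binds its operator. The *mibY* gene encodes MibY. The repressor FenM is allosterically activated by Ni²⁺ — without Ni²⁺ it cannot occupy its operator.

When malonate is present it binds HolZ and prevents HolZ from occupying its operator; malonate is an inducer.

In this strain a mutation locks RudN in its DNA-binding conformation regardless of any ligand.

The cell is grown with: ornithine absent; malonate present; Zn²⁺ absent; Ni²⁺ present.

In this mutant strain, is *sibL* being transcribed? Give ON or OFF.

OFF

Ornithine is absent, so QilD is inactive.
Ni²⁺ is present, so FenM is active.
With repressor FenM bound, *quvY* is not transcribed.
So QuvY is not produced.
RudN is constitutively active in this strain.
With repressor RudN bound, *mibY* is not transcribed.
So MibY is not produced.
Required activator MibY is absent, so *sibL* is not transcribed.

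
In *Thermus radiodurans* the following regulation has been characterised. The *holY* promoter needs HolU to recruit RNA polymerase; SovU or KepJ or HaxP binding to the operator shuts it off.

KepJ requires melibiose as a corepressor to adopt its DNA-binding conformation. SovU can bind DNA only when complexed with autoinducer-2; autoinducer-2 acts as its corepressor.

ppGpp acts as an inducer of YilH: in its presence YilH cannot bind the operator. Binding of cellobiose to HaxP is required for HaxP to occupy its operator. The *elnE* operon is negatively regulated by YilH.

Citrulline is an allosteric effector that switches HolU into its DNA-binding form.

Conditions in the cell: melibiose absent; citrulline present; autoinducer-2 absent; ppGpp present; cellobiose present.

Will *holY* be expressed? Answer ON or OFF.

OFF

Autoinducer-2 is absent, so SovU is inactive.
Melibiose is absent, so KepJ is inactive.
Citrulline is present, so HolU is active.
Cellobiose is present, so HaxP is active.
With repressor HaxP bound, *holY* is not transcribed.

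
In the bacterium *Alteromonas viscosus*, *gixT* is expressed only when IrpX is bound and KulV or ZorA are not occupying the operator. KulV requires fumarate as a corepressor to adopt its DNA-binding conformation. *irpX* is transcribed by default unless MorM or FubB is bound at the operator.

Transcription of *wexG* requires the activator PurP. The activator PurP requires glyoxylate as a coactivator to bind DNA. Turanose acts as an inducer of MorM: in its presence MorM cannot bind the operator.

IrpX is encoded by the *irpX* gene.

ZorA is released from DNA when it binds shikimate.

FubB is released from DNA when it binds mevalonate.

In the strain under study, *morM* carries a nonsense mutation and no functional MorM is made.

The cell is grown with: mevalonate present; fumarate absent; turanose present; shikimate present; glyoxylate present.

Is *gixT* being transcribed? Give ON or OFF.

MorM is non-functional in this strain, so it has no effect.
Mevalonate is present, so FubB is inactive.
With no repressor bound, *irpX* is transcribed.
So IrpX is produced and active.
Fumarate is absent, so KulV is inactive.
Shikimate is present, so ZorA is inactive.
No repressor is bound and IrpX is active, so *gixT* is transcribed.

ON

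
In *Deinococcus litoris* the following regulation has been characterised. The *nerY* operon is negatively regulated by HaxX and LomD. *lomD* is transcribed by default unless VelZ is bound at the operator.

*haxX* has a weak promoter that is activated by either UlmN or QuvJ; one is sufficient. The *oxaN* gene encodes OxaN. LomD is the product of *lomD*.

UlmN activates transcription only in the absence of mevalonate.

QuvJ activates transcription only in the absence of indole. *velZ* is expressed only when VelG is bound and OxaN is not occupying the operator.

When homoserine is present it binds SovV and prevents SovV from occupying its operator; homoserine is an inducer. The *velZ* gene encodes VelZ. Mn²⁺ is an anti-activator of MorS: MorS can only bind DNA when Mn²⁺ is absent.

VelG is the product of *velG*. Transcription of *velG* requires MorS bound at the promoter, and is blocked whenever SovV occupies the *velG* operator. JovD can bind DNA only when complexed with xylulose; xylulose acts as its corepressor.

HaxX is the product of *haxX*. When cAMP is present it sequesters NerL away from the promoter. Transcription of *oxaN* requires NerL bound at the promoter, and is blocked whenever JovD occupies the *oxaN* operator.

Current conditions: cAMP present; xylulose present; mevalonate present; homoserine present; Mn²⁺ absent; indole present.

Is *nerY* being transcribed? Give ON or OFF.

Mevalonate is present, so UlmN is inactive.
Indole is present, so QuvJ is inactive.
No activator is available at the *haxX* promoter, so *haxX* is not transcribed.
So HaxX is not produced.
cAMP is present, so NerL is inactive.
Xylulose is present, so JovD is active.
With repressor JovD bound, *oxaN* is not transcribed.
So OxaN is not produced.
Homoserine is present, so SovV is inactive.
Mn²⁺ is absent, so MorS is active.
No repressor is bound and MorS is active, so *velG* is transcribed.
So VelG is produced and active.
No repressor is bound and VelG is active, so *velZ* is transcribed.
So VelZ is produced and active.
With repressor VelZ bound, *lomD* is not transcribed.
So LomD is not produced.
With no repressor bound, *nerY* is transcribed.

ON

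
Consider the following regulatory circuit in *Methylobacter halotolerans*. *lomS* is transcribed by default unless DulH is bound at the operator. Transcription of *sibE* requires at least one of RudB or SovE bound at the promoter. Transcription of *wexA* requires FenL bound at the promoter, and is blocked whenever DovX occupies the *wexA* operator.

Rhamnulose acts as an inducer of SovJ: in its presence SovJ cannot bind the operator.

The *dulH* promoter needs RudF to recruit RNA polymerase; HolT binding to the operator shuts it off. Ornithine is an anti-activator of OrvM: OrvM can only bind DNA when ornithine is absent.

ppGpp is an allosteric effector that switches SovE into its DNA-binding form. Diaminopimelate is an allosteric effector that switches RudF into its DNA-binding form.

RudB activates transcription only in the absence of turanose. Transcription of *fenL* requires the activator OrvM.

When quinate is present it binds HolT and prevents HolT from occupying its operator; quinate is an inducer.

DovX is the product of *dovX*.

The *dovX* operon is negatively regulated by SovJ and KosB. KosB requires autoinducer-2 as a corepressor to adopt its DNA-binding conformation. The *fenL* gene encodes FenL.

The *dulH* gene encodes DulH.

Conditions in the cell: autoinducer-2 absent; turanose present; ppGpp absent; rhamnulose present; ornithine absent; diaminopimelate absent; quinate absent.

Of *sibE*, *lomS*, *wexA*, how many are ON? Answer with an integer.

Turanose is present, so RudB is inactive.
ppGpp is absent, so SovE is inactive.
No activator is available at the *sibE* promoter, so *sibE* is not transcribed.
→ *sibE* is OFF.
Quinate is absent, so HolT is active.
Diaminopimelate is absent, so RudF is inactive.
With repressor HolT bound, *dulH* is not transcribed.
So DulH is not produced.
With no repressor bound, *lomS* is transcribed.
→ *lomS* is ON.
Rhamnulose is present, so SovJ is inactive.
Autoinducer-2 is absent, so KosB is inactive.
With no repressor bound, *dovX* is transcribed.
So DovX is produced and active.
Ornithine is absent, so OrvM is active.
No repressor is bound and OrvM is active, so *fenL* is transcribed.
So FenL is produced and active.
With repressor DovX bound, *wexA* is not transcribed.
→ *wexA* is OFF.
1 of the 3 genes is transcribed.

1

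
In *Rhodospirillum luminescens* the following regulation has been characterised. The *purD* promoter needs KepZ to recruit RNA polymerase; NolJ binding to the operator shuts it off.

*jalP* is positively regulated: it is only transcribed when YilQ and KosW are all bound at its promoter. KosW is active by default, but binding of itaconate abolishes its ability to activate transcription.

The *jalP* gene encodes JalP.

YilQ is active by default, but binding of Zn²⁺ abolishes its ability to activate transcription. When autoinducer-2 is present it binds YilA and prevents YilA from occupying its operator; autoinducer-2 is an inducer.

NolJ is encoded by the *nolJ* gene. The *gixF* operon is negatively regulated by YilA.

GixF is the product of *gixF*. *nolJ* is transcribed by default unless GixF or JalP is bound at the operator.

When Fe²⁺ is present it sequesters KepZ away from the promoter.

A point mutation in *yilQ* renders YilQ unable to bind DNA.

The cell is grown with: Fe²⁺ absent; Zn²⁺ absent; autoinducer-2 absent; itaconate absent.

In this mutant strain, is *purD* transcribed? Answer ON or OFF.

OFF

Fe²⁺ is absent, so KepZ is active.
Autoinducer-2 is absent, so YilA is active.
With repressor YilA bound, *gixF* is not transcribed.
So GixF is not produced.
YilQ is non-functional in this strain, so it has no effect.
Itaconate is absent, so KosW is active.
Required activator YilQ is absent, so *jalP* is not transcribed.
So JalP is not produced.
With no repressor bound, *nolJ* is transcribed.
So NolJ is produced and active.
With repressor NolJ bound, *purD* is not transcribed.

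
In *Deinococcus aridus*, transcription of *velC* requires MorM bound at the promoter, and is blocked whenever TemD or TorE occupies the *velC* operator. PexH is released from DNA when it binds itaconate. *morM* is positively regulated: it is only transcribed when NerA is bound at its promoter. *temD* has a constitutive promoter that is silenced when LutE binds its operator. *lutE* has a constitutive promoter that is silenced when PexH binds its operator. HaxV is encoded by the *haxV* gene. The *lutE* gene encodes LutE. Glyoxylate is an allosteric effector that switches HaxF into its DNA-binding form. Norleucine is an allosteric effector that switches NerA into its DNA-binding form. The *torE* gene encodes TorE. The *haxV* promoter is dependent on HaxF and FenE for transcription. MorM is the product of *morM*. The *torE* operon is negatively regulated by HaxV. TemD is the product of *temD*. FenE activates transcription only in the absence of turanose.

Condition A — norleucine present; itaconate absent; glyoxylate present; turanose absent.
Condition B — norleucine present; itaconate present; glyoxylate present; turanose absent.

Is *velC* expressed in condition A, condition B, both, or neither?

B only

Condition A:
Norleucine is present, so NerA is active.
No repressor is bound and NerA is active, so *morM* is transcribed.
So MorM is produced and active.
Itaconate is absent, so PexH is active.
With repressor PexH bound, *lutE* is not transcribed.
So LutE is not produced.
With no repressor bound, *temD* is transcribed.
So TemD is produced and active.
Glyoxylate is present, so HaxF is active.
Turanose is absent, so FenE is active.
No repressor is bound and HaxF and FenE are active, so *haxV* is transcribed.
So HaxV is produced and active.
With repressor HaxV bound, *torE* is not transcribed.
So TorE is not produced.
With repressor TemD bound, *velC* is not transcribed.
→ *velC* is OFF in A.
Condition B:
Norleucine is present, so NerA is active.
No repressor is bound and NerA is active, so *morM* is transcribed.
So MorM is produced and active.
Itaconate is present, so PexH is inactive.
With no repressor bound, *lutE* is transcribed.
So LutE is produced and active.
With repressor LutE bound, *temD* is not transcribed.
So TemD is not produced.
Glyoxylate is present, so HaxF is active.
Turanose is absent, so FenE is active.
No repressor is bound and HaxF and FenE are active, so *haxV* is transcribed.
So HaxV is produced and active.
With repressor HaxV bound, *torE* is not transcribed.
So TorE is not produced.
No repressor is bound and MorM is active, so *velC* is transcribed.
→ *velC* is ON in B.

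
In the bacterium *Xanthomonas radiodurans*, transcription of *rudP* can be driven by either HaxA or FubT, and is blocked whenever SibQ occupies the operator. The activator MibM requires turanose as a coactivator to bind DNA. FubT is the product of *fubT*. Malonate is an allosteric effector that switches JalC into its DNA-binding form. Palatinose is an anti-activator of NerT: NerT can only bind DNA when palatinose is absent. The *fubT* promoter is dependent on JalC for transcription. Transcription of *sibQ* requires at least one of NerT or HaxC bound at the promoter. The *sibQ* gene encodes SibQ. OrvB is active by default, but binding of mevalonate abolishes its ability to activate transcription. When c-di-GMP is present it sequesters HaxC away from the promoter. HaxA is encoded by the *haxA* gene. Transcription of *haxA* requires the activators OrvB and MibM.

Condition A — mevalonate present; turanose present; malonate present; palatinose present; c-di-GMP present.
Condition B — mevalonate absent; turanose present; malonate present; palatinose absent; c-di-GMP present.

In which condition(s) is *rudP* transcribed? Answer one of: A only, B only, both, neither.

A only

Condition A:
Mevalonate is present, so OrvB is inactive.
Turanose is present, so MibM is active.
Required activator OrvB is absent, so *haxA* is not transcribed.
So HaxA is not produced.
Malonate is present, so JalC is active.
No repressor is bound and JalC is active, so *fubT* is transcribed.
So FubT is produced and active.
Palatinose is present, so NerT is inactive.
c-di-GMP is present, so HaxC is inactive.
No activator is available at the *sibQ* promoter, so *sibQ* is not transcribed.
So SibQ is not produced.
Activator FubT is present, so *rudP* is transcribed.
→ *rudP* is ON in A.
Condition B:
Mevalonate is absent, so OrvB is active.
Turanose is present, so MibM is active.
No repressor is bound and OrvB and MibM are active, so *haxA* is transcribed.
So HaxA is produced and active.
Malonate is present, so JalC is active.
No repressor is bound and JalC is active, so *fubT* is transcribed.
So FubT is produced and active.
Palatinose is absent, so NerT is active.
c-di-GMP is present, so HaxC is inactive.
Activator NerT is present, so *sibQ* is transcribed.
So SibQ is produced and active.
With repressor SibQ bound, *rudP* is not transcribed.
→ *rudP* is OFF in B.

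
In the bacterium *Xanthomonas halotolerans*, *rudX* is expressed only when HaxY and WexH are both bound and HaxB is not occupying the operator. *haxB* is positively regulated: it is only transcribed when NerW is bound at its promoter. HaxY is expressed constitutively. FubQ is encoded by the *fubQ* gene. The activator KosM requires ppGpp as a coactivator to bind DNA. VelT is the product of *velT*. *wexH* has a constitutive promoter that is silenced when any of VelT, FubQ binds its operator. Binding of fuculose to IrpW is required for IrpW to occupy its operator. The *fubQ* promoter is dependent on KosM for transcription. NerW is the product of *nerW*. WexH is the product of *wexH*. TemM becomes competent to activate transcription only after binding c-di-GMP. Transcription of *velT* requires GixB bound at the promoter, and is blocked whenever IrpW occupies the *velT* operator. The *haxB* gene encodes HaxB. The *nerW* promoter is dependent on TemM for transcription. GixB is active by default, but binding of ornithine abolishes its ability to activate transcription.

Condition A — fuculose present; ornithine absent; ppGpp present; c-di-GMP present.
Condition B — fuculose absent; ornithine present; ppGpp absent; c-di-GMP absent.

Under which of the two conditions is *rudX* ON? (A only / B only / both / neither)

B only

Condition A:
HaxY is produced constitutively and is active.
Fuculose is present, so IrpW is active.
Ornithine is absent, so GixB is active.
With repressor IrpW bound, *velT* is not transcribed.
So VelT is not produced.
ppGpp is present, so KosM is active.
No repressor is bound and KosM is active, so *fubQ* is transcribed.
So FubQ is produced and active.
With repressor FubQ bound, *wexH* is not transcribed.
So WexH is not produced.
c-di-GMP is present, so TemM is active.
No repressor is bound and TemM is active, so *nerW* is transcribed.
So NerW is produced and active.
No repressor is bound and NerW is active, so *haxB* is transcribed.
So HaxB is produced and active.
With repressor HaxB bound, *rudX* is not transcribed.
→ *rudX* is OFF in A.
Condition B:
HaxY is produced constitutively and is active.
Fuculose is absent, so IrpW is inactive.
Ornithine is present, so GixB is inactive.
Required activator GixB is absent, so *velT* is not transcribed.
So VelT is not produced.
ppGpp is absent, so KosM is inactive.
Required activator KosM is absent, so *fubQ* is not transcribed.
So FubQ is not produced.
With no repressor bound, *wexH* is transcribed.
So WexH is produced and active.
c-di-GMP is absent, so TemM is inactive.
Required activator TemM is absent, so *nerW* is not transcribed.
So NerW is not produced.
Required activator NerW is absent, so *haxB* is not transcribed.
So HaxB is not produced.
No repressor is bound and HaxY and WexH are active, so *rudX* is transcribed.
→ *rudX* is ON in B.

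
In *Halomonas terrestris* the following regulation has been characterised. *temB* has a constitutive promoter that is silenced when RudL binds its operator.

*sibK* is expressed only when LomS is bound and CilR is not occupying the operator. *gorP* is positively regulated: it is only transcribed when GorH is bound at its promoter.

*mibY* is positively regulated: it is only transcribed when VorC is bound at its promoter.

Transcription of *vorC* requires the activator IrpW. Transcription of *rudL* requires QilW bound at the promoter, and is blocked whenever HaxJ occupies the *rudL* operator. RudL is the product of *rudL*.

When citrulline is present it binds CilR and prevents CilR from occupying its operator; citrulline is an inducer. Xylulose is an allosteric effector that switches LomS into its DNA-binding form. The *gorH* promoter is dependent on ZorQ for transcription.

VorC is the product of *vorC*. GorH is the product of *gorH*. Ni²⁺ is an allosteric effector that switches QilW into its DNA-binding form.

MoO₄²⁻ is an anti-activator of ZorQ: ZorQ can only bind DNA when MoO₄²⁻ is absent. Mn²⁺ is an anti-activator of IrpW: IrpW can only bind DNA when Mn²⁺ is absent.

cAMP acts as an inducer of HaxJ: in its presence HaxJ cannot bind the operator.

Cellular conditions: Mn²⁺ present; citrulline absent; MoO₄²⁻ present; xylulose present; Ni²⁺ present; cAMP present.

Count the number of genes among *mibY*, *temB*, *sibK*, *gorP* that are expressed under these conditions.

0

Mn²⁺ is present, so IrpW is inactive.
Required activator IrpW is absent, so *vorC* is not transcribed.
So VorC is not produced.
Required activator VorC is absent, so *mibY* is not transcribed.
→ *mibY* is OFF.
Ni²⁺ is present, so QilW is active.
cAMP is present, so HaxJ is inactive.
No repressor is bound and QilW is active, so *rudL* is transcribed.
So RudL is produced and active.
With repressor RudL bound, *temB* is not transcribed.
→ *temB* is OFF.
Citrulline is absent, so CilR is active.
Xylulose is present, so LomS is active.
With repressor CilR bound, *sibK* is not transcribed.
→ *sibK* is OFF.
MoO₄²⁻ is present, so ZorQ is inactive.
Required activator ZorQ is absent, so *gorH* is not transcribed.
So GorH is not produced.
Required activator GorH is absent, so *gorP* is not transcribed.
→ *gorP* is OFF.
0 of the 4 genes are transcribed.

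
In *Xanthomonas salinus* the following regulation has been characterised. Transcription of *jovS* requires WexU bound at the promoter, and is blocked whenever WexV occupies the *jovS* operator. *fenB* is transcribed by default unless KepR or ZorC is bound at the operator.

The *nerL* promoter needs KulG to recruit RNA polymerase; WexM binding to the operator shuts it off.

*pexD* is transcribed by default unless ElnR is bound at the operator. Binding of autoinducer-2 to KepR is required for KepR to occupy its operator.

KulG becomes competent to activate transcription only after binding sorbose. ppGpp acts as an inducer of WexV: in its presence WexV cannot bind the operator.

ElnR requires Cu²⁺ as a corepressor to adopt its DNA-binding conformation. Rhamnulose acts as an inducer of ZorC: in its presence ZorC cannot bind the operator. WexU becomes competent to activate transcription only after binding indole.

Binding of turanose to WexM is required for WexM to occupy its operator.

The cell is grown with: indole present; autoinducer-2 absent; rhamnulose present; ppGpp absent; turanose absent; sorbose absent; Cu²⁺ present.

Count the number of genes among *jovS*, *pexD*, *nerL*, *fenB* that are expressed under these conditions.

Indole is present, so WexU is active.
ppGpp is absent, so WexV is active.
With repressor WexV bound, *jovS* is not transcribed.
→ *jovS* is OFF.
Cu²⁺ is present, so ElnR is active.
With repressor ElnR bound, *pexD* is not transcribed.
→ *pexD* is OFF.
Sorbose is absent, so KulG is inactive.
Turanose is absent, so WexM is inactive.
Required activator KulG is absent, so *nerL* is not transcribed.
→ *nerL* is OFF.
Autoinducer-2 is absent, so KepR is inactive.
Rhamnulose is present, so ZorC is inactive.
With no repressor bound, *fenB* is transcribed.
→ *fenB* is ON.
1 of the 4 genes is transcribed.

1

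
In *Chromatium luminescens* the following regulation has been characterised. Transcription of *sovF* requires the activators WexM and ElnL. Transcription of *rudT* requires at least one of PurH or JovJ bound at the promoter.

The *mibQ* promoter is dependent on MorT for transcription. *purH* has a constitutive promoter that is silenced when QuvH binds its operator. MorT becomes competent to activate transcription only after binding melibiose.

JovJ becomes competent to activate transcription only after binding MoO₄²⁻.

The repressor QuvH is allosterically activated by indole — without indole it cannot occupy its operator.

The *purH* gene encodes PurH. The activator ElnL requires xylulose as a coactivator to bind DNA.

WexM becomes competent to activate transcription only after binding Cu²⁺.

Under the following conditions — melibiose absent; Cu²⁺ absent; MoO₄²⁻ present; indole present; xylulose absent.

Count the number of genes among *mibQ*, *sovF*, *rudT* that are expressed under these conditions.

1

Melibiose is absent, so MorT is inactive.
Required activator MorT is absent, so *mibQ* is not transcribed.
→ *mibQ* is OFF.
Cu²⁺ is absent, so WexM is inactive.
Xylulose is absent, so ElnL is inactive.
Required activator WexM is absent, so *sovF* is not transcribed.
→ *sovF* is OFF.
Indole is present, so QuvH is active.
With repressor QuvH bound, *purH* is not transcribed.
So PurH is not produced.
MoO₄²⁻ is present, so JovJ is active.
Activator JovJ is present, so *rudT* is transcribed.
→ *rudT* is ON.
1 of the 3 genes is transcribed.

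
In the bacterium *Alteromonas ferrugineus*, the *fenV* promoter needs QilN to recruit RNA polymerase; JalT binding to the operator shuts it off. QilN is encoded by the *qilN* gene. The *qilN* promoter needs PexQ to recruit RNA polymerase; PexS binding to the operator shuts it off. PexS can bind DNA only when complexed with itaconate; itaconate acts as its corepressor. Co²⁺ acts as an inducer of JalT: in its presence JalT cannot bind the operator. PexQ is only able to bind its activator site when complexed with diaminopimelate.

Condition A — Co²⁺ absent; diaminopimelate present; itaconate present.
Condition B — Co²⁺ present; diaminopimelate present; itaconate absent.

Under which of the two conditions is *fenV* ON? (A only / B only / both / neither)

B only

Condition A:
Co²⁺ is absent, so JalT is active.
Diaminopimelate is present, so PexQ is active.
Itaconate is present, so PexS is active.
With repressor PexS bound, *qilN* is not transcribed.
So QilN is not produced.
With repressor JalT bound, *fenV* is not transcribed.
→ *fenV* is OFF in A.
Condition B:
Co²⁺ is present, so JalT is inactive.
Diaminopimelate is present, so PexQ is active.
Itaconate is absent, so PexS is inactive.
No repressor is bound and PexQ is active, so *qilN* is transcribed.
So QilN is produced and active.
No repressor is bound and QilN is active, so *fenV* is transcribed.
→ *fenV* is ON in B.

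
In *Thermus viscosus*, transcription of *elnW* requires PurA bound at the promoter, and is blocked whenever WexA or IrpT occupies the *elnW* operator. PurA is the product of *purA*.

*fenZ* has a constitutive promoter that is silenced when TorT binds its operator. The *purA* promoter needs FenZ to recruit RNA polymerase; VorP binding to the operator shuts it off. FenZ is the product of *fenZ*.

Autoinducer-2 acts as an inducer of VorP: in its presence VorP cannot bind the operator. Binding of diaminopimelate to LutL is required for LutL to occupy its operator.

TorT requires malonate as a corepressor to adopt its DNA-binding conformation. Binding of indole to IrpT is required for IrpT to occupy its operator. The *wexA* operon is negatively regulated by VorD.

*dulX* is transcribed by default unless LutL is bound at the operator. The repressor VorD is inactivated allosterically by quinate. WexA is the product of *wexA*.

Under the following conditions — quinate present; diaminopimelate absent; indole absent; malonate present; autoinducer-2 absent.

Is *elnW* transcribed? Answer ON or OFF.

Malonate is present, so TorT is active.
With repressor TorT bound, *fenZ* is not transcribed.
So FenZ is not produced.
Autoinducer-2 is absent, so VorP is active.
With repressor VorP bound, *purA* is not transcribed.
So PurA is not produced.
Quinate is present, so VorD is inactive.
With no repressor bound, *wexA* is transcribed.
So WexA is produced and active.
Indole is absent, so IrpT is inactive.
With repressor WexA bound, *elnW* is not transcribed.

OFF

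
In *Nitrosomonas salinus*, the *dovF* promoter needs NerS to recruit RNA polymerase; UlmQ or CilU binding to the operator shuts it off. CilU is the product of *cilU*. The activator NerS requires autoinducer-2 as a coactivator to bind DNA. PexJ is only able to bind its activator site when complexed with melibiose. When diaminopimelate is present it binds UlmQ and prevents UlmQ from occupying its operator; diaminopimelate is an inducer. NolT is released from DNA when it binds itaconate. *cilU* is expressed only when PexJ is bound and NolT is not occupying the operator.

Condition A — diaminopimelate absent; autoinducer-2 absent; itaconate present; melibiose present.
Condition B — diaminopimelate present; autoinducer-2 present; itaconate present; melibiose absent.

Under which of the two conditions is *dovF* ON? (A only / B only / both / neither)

Condition A:
Diaminopimelate is absent, so UlmQ is active.
Autoinducer-2 is absent, so NerS is inactive.
Itaconate is present, so NolT is inactive.
Melibiose is present, so PexJ is active.
No repressor is bound and PexJ is active, so *cilU* is transcribed.
So CilU is produced and active.
With repressor UlmQ bound, *dovF* is not transcribed.
→ *dovF* is OFF in A.
Condition B:
Diaminopimelate is present, so UlmQ is inactive.
Autoinducer-2 is present, so NerS is active.
Itaconate is present, so NolT is inactive.
Melibiose is absent, so PexJ is inactive.
Required activator PexJ is absent, so *cilU* is not transcribed.
So CilU is not produced.
No repressor is bound and NerS is active, so *dovF* is transcribed.
→ *dovF* is ON in B.

B only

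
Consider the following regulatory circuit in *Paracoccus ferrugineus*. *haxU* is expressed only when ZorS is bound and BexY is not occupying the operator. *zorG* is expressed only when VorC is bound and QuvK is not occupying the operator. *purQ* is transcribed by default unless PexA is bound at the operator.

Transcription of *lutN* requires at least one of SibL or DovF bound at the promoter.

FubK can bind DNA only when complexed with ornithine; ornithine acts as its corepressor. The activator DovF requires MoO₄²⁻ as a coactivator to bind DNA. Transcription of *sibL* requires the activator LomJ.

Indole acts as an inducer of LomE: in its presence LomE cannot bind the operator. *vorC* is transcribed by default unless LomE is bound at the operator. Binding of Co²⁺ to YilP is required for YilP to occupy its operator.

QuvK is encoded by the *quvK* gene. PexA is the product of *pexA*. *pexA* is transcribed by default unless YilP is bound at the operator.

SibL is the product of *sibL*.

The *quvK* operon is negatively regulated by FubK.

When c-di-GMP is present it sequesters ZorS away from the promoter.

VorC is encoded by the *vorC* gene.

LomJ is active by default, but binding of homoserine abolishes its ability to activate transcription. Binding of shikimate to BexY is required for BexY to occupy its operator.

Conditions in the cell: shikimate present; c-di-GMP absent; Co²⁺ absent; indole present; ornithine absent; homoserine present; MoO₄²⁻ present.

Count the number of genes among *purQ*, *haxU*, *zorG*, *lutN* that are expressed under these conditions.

1

Co²⁺ is absent, so YilP is inactive.
With no repressor bound, *pexA* is transcribed.
So PexA is produced and active.
With repressor PexA bound, *purQ* is not transcribed.
→ *purQ* is OFF.
c-di-GMP is absent, so ZorS is active.
Shikimate is present, so BexY is active.
With repressor BexY bound, *haxU* is not transcribed.
→ *haxU* is OFF.
Indole is present, so LomE is inactive.
With no repressor bound, *vorC* is transcribed.
So VorC is produced and active.
Ornithine is absent, so FubK is inactive.
With no repressor bound, *quvK* is transcribed.
So QuvK is produced and active.
With repressor QuvK bound, *zorG* is not transcribed.
→ *zorG* is OFF.
Homoserine is present, so LomJ is inactive.
Required activator LomJ is absent, so *sibL* is not transcribed.
So SibL is not produced.
MoO₄²⁻ is present, so DovF is active.
Activator DovF is present, so *lutN* is transcribed.
→ *lutN* is ON.
1 of the 4 genes is transcribed.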